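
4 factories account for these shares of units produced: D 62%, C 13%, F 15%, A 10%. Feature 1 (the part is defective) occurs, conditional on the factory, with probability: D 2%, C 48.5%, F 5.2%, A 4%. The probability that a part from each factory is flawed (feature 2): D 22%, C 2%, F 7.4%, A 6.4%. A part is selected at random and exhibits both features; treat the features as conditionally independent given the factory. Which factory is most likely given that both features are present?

D

Compute prior × likelihood for every hypothesis:
  D: 0.62 × 0.02 × 0.22 = 0.002728
  C: 0.13 × 0.485 × 0.02 = 0.001261
  F: 0.15 × 0.052 × 0.074 = 0.0005772
  A: 0.1 × 0.04 × 0.064 = 0.000256
Normalizing constant = 0.0048222.
Largest term belongs to D, so D is most probable.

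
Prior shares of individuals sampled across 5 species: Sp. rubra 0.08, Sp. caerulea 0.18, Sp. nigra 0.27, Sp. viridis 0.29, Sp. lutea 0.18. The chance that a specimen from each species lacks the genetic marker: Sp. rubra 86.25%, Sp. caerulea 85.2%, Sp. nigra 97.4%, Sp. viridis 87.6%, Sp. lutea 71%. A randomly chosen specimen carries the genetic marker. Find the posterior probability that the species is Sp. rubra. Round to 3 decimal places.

Taking complements, P(marker | each) = Sp. rubra 0.1375, Sp. caerulea 0.148, Sp. nigra 0.026, Sp. viridis 0.124, Sp. lutea 0.29.
Unnormalized posteriors (prior × likelihood):
  Sp. rubra: 0.08 × 0.1375 = 0.011
  Sp. caerulea: 0.18 × 0.148 = 0.02664
  Sp. nigra: 0.27 × 0.026 = 0.00702
  Sp. viridis: 0.29 × 0.124 = 0.03596
  Sp. lutea: 0.18 × 0.29 = 0.0522
Normalizing constant = 0.13282.
P(Sp. rubra | evidence) = 0.011 / 0.13282 ≈ 0.083.

0.083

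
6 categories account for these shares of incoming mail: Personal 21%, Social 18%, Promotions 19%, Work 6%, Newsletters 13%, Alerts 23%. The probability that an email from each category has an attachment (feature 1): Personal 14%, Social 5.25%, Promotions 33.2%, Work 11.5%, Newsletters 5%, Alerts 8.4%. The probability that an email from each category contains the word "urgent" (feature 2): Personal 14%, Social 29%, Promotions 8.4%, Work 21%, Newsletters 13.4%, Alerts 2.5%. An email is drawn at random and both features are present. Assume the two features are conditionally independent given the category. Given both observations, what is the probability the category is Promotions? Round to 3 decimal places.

By Bayes' rule, posterior ∝ prior × likelihood:
  Personal: 0.21 × 0.14 × 0.14 = 0.004116
  Social: 0.18 × 0.0525 × 0.29 = 0.0027405
  Promotions: 0.19 × 0.332 × 0.084 = 0.00529872
  Work: 0.06 × 0.115 × 0.21 = 0.001449
  Newsletters: 0.13 × 0.05 × 0.134 = 0.000871
  Alerts: 0.23 × 0.084 × 0.025 = 0.000483
Normalizing constant = 0.01495822.
P(Promotions | evidence) = 0.00529872 / 0.01495822 ≈ 0.354.

0.354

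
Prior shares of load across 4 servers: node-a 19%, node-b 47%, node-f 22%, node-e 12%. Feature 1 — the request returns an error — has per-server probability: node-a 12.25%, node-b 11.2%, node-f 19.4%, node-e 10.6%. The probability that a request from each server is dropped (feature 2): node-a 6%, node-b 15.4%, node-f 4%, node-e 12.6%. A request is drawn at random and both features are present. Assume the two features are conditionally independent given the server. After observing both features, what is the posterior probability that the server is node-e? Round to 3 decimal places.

0.125

Compute prior × likelihood for every hypothesis:
  node-a: 0.19 × 0.1225 × 0.06 = 0.0013965
  node-b: 0.47 × 0.112 × 0.154 = 0.00810656
  node-f: 0.22 × 0.194 × 0.04 = 0.0017072
  node-e: 0.12 × 0.106 × 0.126 = 0.00160272
Total = 0.01281298.
P(node-e | evidence) = 0.00160272 / 0.01281298 ≈ 0.125.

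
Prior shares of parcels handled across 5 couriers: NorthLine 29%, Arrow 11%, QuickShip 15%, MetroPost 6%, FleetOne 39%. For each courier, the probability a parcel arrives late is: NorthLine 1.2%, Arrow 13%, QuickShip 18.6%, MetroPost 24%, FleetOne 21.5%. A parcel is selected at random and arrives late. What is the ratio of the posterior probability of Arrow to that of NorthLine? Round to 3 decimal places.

By Bayes' rule, posterior ∝ prior × likelihood:
  NorthLine: 0.29 × 0.012 = 0.00348
  Arrow: 0.11 × 0.13 = 0.0143
  QuickShip: 0.15 × 0.186 = 0.0279
  MetroPost: 0.06 × 0.24 = 0.0144
  FleetOne: 0.39 × 0.215 = 0.08385
Total = 0.14393.
The ratio is 0.0143 / 0.00348 (the normalizer cancels) = 4.109.

4.109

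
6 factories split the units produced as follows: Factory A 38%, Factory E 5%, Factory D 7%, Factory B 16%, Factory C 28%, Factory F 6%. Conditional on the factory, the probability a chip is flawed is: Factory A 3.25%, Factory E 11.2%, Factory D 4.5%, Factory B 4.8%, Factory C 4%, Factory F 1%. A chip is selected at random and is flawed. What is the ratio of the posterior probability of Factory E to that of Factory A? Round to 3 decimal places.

0.453

Prior × likelihood for each hypothesis:
  Factory A: 0.38 × 0.0325 = 0.01235
  Factory E: 0.05 × 0.112 = 0.0056
  Factory D: 0.07 × 0.045 = 0.00315
  Factory B: 0.16 × 0.048 = 0.00768
  Factory C: 0.28 × 0.04 = 0.0112
  Factory F: 0.06 × 0.01 = 0.0006
Sum = 0.04058.
The ratio is 0.0056 / 0.01235 (the normalizer cancels) = 0.453.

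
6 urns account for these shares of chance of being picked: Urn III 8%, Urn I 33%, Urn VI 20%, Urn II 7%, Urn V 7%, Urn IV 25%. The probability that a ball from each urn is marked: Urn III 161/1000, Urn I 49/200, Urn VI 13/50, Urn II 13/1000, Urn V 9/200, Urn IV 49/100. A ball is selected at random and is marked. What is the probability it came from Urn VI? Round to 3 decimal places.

Compute prior × likelihood for every hypothesis:
  Urn III: 0.08 × 0.161 = 0.01288
  Urn I: 0.33 × 0.245 = 0.08085
  Urn VI: 0.2 × 0.26 = 0.052
  Urn II: 0.07 × 0.013 = 0.00091
  Urn V: 0.07 × 0.045 = 0.00315
  Urn IV: 0.25 × 0.49 = 0.1225
Total = 0.27229.
P(Urn VI | evidence) = 0.052 / 0.27229 ≈ 0.191.

0.191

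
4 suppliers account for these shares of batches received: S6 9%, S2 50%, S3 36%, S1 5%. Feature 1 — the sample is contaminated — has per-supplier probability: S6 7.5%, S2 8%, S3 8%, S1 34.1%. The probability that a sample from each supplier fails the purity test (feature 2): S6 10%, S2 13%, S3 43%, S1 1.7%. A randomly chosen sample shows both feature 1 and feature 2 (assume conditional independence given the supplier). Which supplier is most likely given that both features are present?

S3

Compute prior × likelihood for every hypothesis:
  S6: 0.09 × 0.075 × 0.1 = 0.000675
  S2: 0.5 × 0.08 × 0.13 = 0.0052
  S3: 0.36 × 0.08 × 0.43 = 0.012384
  S1: 0.05 × 0.341 × 0.017 = 0.00028985
Normalizing constant = 0.01854885.
Largest term belongs to S3, so S3 is most probable.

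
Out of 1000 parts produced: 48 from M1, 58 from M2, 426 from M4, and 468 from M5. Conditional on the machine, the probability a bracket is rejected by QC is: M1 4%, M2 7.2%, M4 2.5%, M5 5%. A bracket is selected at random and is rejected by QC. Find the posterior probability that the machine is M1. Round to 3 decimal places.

0.048

Compute prior × likelihood for every hypothesis:
  M1: 0.048 × 0.04 = 0.00192
  M2: 0.058 × 0.072 = 0.004176
  M4: 0.426 × 0.025 = 0.01065
  M5: 0.468 × 0.05 = 0.0234
Normalizing constant = 0.040146.
P(M1 | evidence) = 0.00192 / 0.040146 ≈ 0.048.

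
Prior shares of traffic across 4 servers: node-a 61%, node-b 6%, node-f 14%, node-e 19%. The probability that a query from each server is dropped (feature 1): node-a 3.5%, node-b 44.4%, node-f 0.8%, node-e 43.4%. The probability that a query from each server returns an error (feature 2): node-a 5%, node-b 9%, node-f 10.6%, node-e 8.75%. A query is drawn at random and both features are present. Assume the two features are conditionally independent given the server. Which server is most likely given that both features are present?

Unnormalized posteriors (prior × likelihood):
  node-a: 0.61 × 0.035 × 0.05 = 0.0010675
  node-b: 0.06 × 0.444 × 0.09 = 0.0023976
  node-f: 0.14 × 0.008 × 0.106 = 0.00011872
  node-e: 0.19 × 0.434 × 0.0875 = 0.00721525
Total = 0.01079907.
Largest term belongs to node-e, so node-e is most probable.

node-e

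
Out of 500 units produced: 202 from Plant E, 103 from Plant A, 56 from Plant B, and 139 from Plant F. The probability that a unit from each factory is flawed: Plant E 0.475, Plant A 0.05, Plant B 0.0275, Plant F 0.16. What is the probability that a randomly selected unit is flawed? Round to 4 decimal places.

0.2498

Compute prior × likelihood for every hypothesis:
  Plant E: 0.404 × 0.475 = 0.1919
  Plant A: 0.206 × 0.05 = 0.0103
  Plant B: 0.112 × 0.0275 = 0.00308
  Plant F: 0.278 × 0.16 = 0.04448
P(flawed) = 0.1919 + 0.0103 + 0.00308 + 0.04448 = 0.24976 → 0.2498.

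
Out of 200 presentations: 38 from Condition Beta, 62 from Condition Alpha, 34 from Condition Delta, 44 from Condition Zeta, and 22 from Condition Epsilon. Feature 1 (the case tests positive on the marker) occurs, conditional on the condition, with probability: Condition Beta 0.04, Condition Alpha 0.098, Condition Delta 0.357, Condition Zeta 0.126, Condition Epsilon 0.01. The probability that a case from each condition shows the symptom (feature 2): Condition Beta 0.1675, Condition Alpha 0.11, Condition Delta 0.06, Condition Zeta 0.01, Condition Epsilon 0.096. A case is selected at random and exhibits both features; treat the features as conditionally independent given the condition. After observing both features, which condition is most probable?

Condition Delta

By Bayes' rule, posterior ∝ prior × likelihood:
  Condition Beta: 0.19 × 0.04 × 0.1675 = 0.001273
  Condition Alpha: 0.31 × 0.098 × 0.11 = 0.0033418
  Condition Delta: 0.17 × 0.357 × 0.06 = 0.0036414
  Condition Zeta: 0.22 × 0.126 × 0.01 = 0.0002772
  Condition Epsilon: 0.11 × 0.01 × 0.096 = 0.0001056
Total = 0.008639.
Largest term belongs to Condition Delta, so Condition Delta is most probable.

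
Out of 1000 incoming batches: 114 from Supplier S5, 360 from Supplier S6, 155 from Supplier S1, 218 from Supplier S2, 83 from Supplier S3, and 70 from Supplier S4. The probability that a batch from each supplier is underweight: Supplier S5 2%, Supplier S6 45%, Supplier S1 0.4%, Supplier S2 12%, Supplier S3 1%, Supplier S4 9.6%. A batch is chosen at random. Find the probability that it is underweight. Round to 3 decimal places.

By Bayes' rule, posterior ∝ prior × likelihood:
  Supplier S5: 0.114 × 0.02 = 0.00228
  Supplier S6: 0.36 × 0.45 = 0.162
  Supplier S1: 0.155 × 0.004 = 0.00062
  Supplier S2: 0.218 × 0.12 = 0.02616
  Supplier S3: 0.083 × 0.01 = 0.00083
  Supplier S4: 0.07 × 0.096 = 0.00672
P(underweight) = 0.00228 + 0.162 + 0.00062 + 0.02616 + 0.00083 + 0.00672 = 0.19861 → 0.199.

0.199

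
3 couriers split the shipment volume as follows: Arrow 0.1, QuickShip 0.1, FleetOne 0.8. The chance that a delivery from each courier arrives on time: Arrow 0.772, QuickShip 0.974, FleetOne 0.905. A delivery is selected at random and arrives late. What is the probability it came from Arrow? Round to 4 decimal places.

Taking complements, P(late | each) = Arrow 0.228, QuickShip 0.026, FleetOne 0.095.
Unnormalized posteriors (prior × likelihood):
  Arrow: 0.1 × 0.228 = 0.0228
  QuickShip: 0.1 × 0.026 = 0.0026
  FleetOne: 0.8 × 0.095 = 0.076
Total = 0.1014.
P(Arrow | evidence) = 0.0228 / 0.1014 ≈ 0.2249.

0.2249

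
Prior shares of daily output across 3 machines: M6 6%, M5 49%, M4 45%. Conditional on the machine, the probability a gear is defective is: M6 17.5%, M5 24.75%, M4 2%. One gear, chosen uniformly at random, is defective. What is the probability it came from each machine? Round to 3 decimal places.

By Bayes' rule, posterior ∝ prior × likelihood:
  M6: 0.06 × 0.175 = 0.0105
  M5: 0.49 × 0.2475 = 0.121275
  M4: 0.45 × 0.02 = 0.009
Sum = 0.140775.
P(M6 | defective) = 0.0105/0.140775 ≈ 0.075
P(M5 | defective) = 0.121275/0.140775 ≈ 0.861
P(M4 | defective) = 0.009/0.140775 ≈ 0.064
(Check: 0.075+0.861+0.064 = 1.000.)

M6 0.075, M5 0.861, M4 0.064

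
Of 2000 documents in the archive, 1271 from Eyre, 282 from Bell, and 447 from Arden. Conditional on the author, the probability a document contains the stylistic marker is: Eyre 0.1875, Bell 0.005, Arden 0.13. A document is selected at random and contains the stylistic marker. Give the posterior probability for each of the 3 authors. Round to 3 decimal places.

Eyre 0.800, Bell 0.005, Arden 0.195

By Bayes' rule, posterior ∝ prior × likelihood:
  Eyre: 0.6355 × 0.1875 = 0.11915625
  Bell: 0.141 × 0.005 = 0.000705
  Arden: 0.2235 × 0.13 = 0.029055
Sum = 0.14891625.
P(Eyre | marker) = 0.11915625/0.14891625 ≈ 0.800
P(Bell | marker) = 0.000705/0.14891625 ≈ 0.005
P(Arden | marker) = 0.029055/0.14891625 ≈ 0.195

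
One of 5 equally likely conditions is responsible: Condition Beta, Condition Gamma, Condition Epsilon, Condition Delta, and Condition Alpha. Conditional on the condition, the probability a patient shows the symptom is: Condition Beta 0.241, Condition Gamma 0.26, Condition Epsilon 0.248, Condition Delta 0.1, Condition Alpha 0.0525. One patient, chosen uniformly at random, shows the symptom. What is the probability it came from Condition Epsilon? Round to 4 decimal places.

With a uniform prior (1/5 each), posterior ∝ likelihood:
  Condition Beta: 0.241
  Condition Gamma: 0.26
  Condition Epsilon: 0.248
  Condition Delta: 0.1
  Condition Alpha: 0.0525
Sum = 0.9015.
P(Condition Epsilon | evidence) = 0.248 / 0.9015 ≈ 0.2751.

0.2751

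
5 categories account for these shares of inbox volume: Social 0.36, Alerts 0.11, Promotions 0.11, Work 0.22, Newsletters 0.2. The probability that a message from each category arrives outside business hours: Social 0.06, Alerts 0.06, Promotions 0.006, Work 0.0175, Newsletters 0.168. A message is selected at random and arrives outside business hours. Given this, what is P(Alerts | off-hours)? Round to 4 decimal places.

Compute prior × likelihood for every hypothesis:
  Social: 0.36 × 0.06 = 0.0216
  Alerts: 0.11 × 0.06 = 0.0066
  Promotions: 0.11 × 0.006 = 0.00066
  Work: 0.22 × 0.0175 = 0.00385
  Newsletters: 0.2 × 0.168 = 0.0336
Sum = 0.06631.
P(Alerts | evidence) = 0.0066 / 0.06631 ≈ 0.0995.

0.0995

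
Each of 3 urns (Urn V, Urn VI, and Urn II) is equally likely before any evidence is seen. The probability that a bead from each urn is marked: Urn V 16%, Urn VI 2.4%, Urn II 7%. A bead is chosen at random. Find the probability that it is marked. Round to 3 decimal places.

0.085

With a uniform prior (1/3 each), posterior ∝ likelihood:
  Urn V: 0.16
  Urn VI: 0.024
  Urn II: 0.07
P(marked) = (1/3) × (0.16 + 0.024 + 0.07) = 0.254/3 ≈ 0.085.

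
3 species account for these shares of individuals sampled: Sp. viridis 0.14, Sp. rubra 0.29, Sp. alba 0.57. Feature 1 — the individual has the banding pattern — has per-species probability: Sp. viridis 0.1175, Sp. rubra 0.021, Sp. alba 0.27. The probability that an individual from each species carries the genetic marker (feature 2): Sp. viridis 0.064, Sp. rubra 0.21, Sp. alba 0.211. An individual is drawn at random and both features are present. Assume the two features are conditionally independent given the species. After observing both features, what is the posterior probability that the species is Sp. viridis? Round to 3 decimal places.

By Bayes' rule, posterior ∝ prior × likelihood:
  Sp. viridis: 0.14 × 0.1175 × 0.064 = 0.0010528
  Sp. rubra: 0.29 × 0.021 × 0.21 = 0.0012789
  Sp. alba: 0.57 × 0.27 × 0.211 = 0.0324729
Total = 0.0348046.
P(Sp. viridis | evidence) = 0.0010528 / 0.0348046 ≈ 0.030.

0.030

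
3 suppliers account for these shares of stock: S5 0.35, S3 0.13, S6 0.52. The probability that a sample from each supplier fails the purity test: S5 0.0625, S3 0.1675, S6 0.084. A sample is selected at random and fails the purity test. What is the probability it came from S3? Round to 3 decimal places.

0.249

Unnormalized posteriors (prior × likelihood):
  S5: 0.35 × 0.0625 = 0.021875
  S3: 0.13 × 0.1675 = 0.021775
  S6: 0.52 × 0.084 = 0.04368
Sum = 0.08733.
P(S3 | evidence) = 0.021775 / 0.08733 ≈ 0.249.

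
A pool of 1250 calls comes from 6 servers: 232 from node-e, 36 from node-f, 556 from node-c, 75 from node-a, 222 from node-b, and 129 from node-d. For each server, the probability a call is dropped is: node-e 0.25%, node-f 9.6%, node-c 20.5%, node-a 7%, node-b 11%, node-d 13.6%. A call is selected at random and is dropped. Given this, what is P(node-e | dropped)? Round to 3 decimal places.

0.004

Compute prior × likelihood for every hypothesis:
  node-e: 0.1856 × 0.0025 = 0.000464
  node-f: 0.0288 × 0.096 = 0.0027648
  node-c: 0.4448 × 0.205 = 0.091184
  node-a: 0.06 × 0.07 = 0.0042
  node-b: 0.1776 × 0.11 = 0.019536
  node-d: 0.1032 × 0.136 = 0.0140352
Normalizing constant = 0.132184.
P(node-e | evidence) = 0.000464 / 0.132184 ≈ 0.004.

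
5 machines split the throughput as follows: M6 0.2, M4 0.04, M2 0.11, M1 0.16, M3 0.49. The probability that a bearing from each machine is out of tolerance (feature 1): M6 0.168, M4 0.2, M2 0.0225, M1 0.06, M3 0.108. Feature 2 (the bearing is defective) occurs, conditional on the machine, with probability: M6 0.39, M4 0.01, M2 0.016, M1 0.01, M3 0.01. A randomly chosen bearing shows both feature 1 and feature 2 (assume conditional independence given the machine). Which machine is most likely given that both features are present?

Unnormalized posteriors (prior × likelihood):
  M6: 0.2 × 0.168 × 0.39 = 0.013104
  M4: 0.04 × 0.2 × 0.01 = 0.00008
  M2: 0.11 × 0.0225 × 0.016 = 0.0000396
  M1: 0.16 × 0.06 × 0.01 = 0.000096
  M3: 0.49 × 0.108 × 0.01 = 0.0005292
Total = 0.0138488.
Largest term belongs to M6, so M6 is most probable.

M6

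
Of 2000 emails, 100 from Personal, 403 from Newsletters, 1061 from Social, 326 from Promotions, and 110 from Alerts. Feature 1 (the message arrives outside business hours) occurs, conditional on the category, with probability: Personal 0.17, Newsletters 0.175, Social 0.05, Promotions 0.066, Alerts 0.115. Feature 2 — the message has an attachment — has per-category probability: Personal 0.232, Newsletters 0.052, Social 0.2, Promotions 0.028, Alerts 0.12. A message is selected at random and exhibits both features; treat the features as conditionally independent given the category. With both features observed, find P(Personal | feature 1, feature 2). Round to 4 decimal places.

0.1939

Prior × likelihood for each hypothesis:
  Personal: 0.05 × 0.17 × 0.232 = 0.001972
  Newsletters: 0.2015 × 0.175 × 0.052 = 0.00183365
  Social: 0.5305 × 0.05 × 0.2 = 0.005305
  Promotions: 0.163 × 0.066 × 0.028 = 0.000301224
  Alerts: 0.055 × 0.115 × 0.12 = 0.000759
Normalizing constant = 0.010170874.
P(Personal | evidence) = 0.001972 / 0.010170874 ≈ 0.1939.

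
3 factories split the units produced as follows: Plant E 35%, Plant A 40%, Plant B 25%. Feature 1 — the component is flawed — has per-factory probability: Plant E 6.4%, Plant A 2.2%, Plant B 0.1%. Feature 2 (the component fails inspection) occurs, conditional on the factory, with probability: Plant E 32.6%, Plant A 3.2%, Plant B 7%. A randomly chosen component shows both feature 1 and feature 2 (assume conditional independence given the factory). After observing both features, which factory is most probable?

Plant E

Compute prior × likelihood for every hypothesis:
  Plant E: 0.35 × 0.064 × 0.326 = 0.0073024
  Plant A: 0.4 × 0.022 × 0.032 = 0.0002816
  Plant B: 0.25 × 0.001 × 0.07 = 0.0000175
Normalizing constant = 0.0076015.
Largest term belongs to Plant E, so Plant E is most probable.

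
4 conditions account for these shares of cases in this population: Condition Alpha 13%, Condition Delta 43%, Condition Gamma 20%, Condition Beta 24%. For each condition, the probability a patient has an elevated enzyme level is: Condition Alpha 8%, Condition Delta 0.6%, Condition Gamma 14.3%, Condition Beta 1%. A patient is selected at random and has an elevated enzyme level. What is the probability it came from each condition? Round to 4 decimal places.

Prior × likelihood for each hypothesis:
  Condition Alpha: 0.13 × 0.08 = 0.0104
  Condition Delta: 0.43 × 0.006 = 0.00258
  Condition Gamma: 0.2 × 0.143 = 0.0286
  Condition Beta: 0.24 × 0.01 = 0.0024
Sum = 0.04398.
P(Condition Alpha | elevated) = 0.0104/0.04398 ≈ 0.2365
P(Condition Delta | elevated) = 0.00258/0.04398 ≈ 0.0587
P(Condition Gamma | elevated) = 0.0286/0.04398 ≈ 0.6503
P(Condition Beta | elevated) = 0.0024/0.04398 ≈ 0.0546

Condition Alpha 0.2365, Condition Delta 0.0587, Condition Gamma 0.6503, Condition Beta 0.0546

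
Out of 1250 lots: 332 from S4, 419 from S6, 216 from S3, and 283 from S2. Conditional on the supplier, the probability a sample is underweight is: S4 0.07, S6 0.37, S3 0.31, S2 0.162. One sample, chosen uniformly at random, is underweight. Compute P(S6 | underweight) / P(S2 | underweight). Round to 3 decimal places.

Unnormalized posteriors (prior × likelihood):
  S4: 0.2656 × 0.07 = 0.018592
  S6: 0.3352 × 0.37 = 0.124024
  S3: 0.1728 × 0.31 = 0.053568
  S2: 0.2264 × 0.162 = 0.0366768
Normalizing constant = 0.2328608.
The ratio is 0.124024 / 0.0366768 (the normalizer cancels) = 3.382.

3.382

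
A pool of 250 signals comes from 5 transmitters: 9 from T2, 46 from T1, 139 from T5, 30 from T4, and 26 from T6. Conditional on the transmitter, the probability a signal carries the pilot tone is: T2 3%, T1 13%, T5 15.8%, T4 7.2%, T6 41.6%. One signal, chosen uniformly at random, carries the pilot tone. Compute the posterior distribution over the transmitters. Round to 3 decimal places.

Prior × likelihood for each hypothesis:
  T2: 0.036 × 0.03 = 0.00108
  T1: 0.184 × 0.13 = 0.02392
  T5: 0.556 × 0.158 = 0.087848
  T4: 0.12 × 0.072 = 0.00864
  T6: 0.104 × 0.416 = 0.043264
Normalizing constant = 0.164752.
P(T2 | pilot) = 0.00108/0.164752 ≈ 0.007
P(T1 | pilot) = 0.02392/0.164752 ≈ 0.145
P(T5 | pilot) = 0.087848/0.164752 ≈ 0.533
P(T4 | pilot) = 0.00864/0.164752 ≈ 0.052
P(T6 | pilot) = 0.043264/0.164752 ≈ 0.263
(Check: 0.007+0.145+0.533+0.052+0.263 = 1.000.)

T2 0.007, T1 0.145, T5 0.533, T4 0.052, T6 0.263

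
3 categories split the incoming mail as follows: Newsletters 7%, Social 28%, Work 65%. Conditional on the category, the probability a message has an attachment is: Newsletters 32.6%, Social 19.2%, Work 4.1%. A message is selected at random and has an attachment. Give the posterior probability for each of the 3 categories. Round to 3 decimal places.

Prior × likelihood for each hypothesis:
  Newsletters: 0.07 × 0.326 = 0.02282
  Social: 0.28 × 0.192 = 0.05376
  Work: 0.65 × 0.041 = 0.02665
Sum = 0.10323.
P(Newsletters | attachment) = 0.02282/0.10323 ≈ 0.221
P(Social | attachment) = 0.05376/0.10323 ≈ 0.521
P(Work | attachment) = 0.02665/0.10323 ≈ 0.258

Newsletters 0.221, Social 0.521, Work 0.258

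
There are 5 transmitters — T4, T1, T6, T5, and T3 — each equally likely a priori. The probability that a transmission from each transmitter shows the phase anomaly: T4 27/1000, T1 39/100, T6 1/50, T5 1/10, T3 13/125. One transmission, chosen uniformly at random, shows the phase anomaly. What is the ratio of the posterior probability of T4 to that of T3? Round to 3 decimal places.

With a uniform prior (1/5 each), posterior ∝ likelihood:
  T4: 0.027
  T1: 0.39
  T6: 0.02
  T5: 0.1
  T3: 0.104
Normalizing constant = 0.641.
The ratio is 0.027 / 0.104 (the normalizer cancels) = 0.260.

0.260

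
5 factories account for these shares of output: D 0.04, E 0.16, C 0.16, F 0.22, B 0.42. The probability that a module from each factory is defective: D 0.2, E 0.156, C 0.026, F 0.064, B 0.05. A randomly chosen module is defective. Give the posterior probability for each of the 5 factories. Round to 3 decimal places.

D 0.111, E 0.346, C 0.058, F 0.195, B 0.291

Prior × likelihood for each hypothesis:
  D: 0.04 × 0.2 = 0.008
  E: 0.16 × 0.156 = 0.02496
  C: 0.16 × 0.026 = 0.00416
  F: 0.22 × 0.064 = 0.01408
  B: 0.42 × 0.05 = 0.021
Total = 0.0722.
P(D | defective) = 0.008/0.0722 ≈ 0.111
P(E | defective) = 0.02496/0.0722 ≈ 0.346
P(C | defective) = 0.00416/0.0722 ≈ 0.058
P(F | defective) = 0.01408/0.0722 ≈ 0.195
P(B | defective) = 0.021/0.0722 ≈ 0.291
(Check: 0.111+0.346+0.058+0.195+0.291 = 1.001.)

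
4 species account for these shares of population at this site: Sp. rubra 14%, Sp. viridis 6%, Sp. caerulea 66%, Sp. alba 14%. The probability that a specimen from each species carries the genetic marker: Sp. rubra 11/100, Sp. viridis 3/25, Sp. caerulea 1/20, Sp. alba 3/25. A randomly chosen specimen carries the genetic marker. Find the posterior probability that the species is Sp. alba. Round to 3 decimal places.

0.232

Prior × likelihood for each hypothesis:
  Sp. rubra: 0.14 × 0.11 = 0.0154
  Sp. viridis: 0.06 × 0.12 = 0.0072
  Sp. caerulea: 0.66 × 0.05 = 0.033
  Sp. alba: 0.14 × 0.12 = 0.0168
Normalizing constant = 0.0724.
P(Sp. alba | evidence) = 0.0168 / 0.0724 ≈ 0.232.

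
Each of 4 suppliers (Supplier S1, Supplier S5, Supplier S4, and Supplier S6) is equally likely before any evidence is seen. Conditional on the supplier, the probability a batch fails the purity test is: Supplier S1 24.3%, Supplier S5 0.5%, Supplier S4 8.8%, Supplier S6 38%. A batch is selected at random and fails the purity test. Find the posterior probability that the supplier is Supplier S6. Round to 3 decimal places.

0.531

Since the prior is uniform, the posterior is proportional to the likelihood:
  Supplier S1: 0.243
  Supplier S5: 0.005
  Supplier S4: 0.088
  Supplier S6: 0.38
Total = 0.716.
P(Supplier S6 | evidence) = 0.38 / 0.716 ≈ 0.531.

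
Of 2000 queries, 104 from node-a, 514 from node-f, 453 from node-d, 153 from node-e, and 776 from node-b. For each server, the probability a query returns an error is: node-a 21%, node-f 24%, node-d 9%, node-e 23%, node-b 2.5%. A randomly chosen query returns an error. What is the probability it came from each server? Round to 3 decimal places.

node-a 0.091, node-f 0.513, node-d 0.169, node-e 0.146, node-b 0.081

Compute prior × likelihood for every hypothesis:
  node-a: 0.052 × 0.21 = 0.01092
  node-f: 0.257 × 0.24 = 0.06168
  node-d: 0.2265 × 0.09 = 0.020385
  node-e: 0.0765 × 0.23 = 0.017595
  node-b: 0.388 × 0.025 = 0.0097
Normalizing constant = 0.12028.
P(node-a | error) = 0.01092/0.12028 ≈ 0.091
P(node-f | error) = 0.06168/0.12028 ≈ 0.513
P(node-d | error) = 0.020385/0.12028 ≈ 0.169
P(node-e | error) = 0.017595/0.12028 ≈ 0.146
P(node-b | error) = 0.0097/0.12028 ≈ 0.081
(Check: 0.091+0.513+0.169+0.146+0.081 = 1.000.)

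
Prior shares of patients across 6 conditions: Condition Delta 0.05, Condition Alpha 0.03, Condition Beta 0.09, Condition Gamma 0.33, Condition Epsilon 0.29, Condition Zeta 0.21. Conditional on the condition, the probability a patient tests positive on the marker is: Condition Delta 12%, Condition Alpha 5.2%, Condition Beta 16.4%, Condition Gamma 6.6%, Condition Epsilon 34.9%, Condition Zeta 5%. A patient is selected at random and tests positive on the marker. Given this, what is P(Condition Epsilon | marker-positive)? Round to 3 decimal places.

0.650

Prior × likelihood for each hypothesis:
  Condition Delta: 0.05 × 0.12 = 0.006
  Condition Alpha: 0.03 × 0.052 = 0.00156
  Condition Beta: 0.09 × 0.164 = 0.01476
  Condition Gamma: 0.33 × 0.066 = 0.02178
  Condition Epsilon: 0.29 × 0.349 = 0.10121
  Condition Zeta: 0.21 × 0.05 = 0.0105
Sum = 0.15581.
P(Condition Epsilon | evidence) = 0.10121 / 0.15581 ≈ 0.650.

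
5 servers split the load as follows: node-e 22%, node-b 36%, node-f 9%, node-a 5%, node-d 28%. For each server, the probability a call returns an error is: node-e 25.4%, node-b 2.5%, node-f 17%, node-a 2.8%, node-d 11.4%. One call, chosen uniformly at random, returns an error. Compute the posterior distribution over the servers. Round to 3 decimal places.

Compute prior × likelihood for every hypothesis:
  node-e: 0.22 × 0.254 = 0.05588
  node-b: 0.36 × 0.025 = 0.009
  node-f: 0.09 × 0.17 = 0.0153
  node-a: 0.05 × 0.028 = 0.0014
  node-d: 0.28 × 0.114 = 0.03192
Sum = 0.1135.
P(node-e | error) = 0.05588/0.1135 ≈ 0.492
P(node-b | error) = 0.009/0.1135 ≈ 0.079
P(node-f | error) = 0.0153/0.1135 ≈ 0.135
P(node-a | error) = 0.0014/0.1135 ≈ 0.012
P(node-d | error) = 0.03192/0.1135 ≈ 0.281
(Check: 0.492+0.079+0.135+0.012+0.281 = 0.999.)

node-e 0.492, node-b 0.079, node-f 0.135, node-a 0.012, node-d 0.281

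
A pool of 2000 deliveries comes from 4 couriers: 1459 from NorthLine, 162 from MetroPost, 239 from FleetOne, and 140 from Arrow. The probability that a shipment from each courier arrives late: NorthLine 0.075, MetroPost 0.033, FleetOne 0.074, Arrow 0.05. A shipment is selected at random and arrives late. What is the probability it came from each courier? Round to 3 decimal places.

NorthLine 0.785, MetroPost 0.038, FleetOne 0.127, Arrow 0.050

By Bayes' rule, posterior ∝ prior × likelihood:
  NorthLine: 0.7295 × 0.075 = 0.0547125
  MetroPost: 0.081 × 0.033 = 0.002673
  FleetOne: 0.1195 × 0.074 = 0.008843
  Arrow: 0.07 × 0.05 = 0.0035
Normalizing constant = 0.0697285.
P(NorthLine | late) = 0.0547125/0.0697285 ≈ 0.785
P(MetroPost | late) = 0.002673/0.0697285 ≈ 0.038
P(FleetOne | late) = 0.008843/0.0697285 ≈ 0.127
P(Arrow | late) = 0.0035/0.0697285 ≈ 0.050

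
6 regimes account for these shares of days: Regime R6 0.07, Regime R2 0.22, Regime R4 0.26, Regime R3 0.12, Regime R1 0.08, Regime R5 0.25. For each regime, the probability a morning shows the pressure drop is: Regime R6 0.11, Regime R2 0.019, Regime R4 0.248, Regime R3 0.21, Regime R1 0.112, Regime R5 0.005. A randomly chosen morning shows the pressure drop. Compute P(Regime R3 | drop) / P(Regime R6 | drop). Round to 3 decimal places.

3.273

Prior × likelihood for each hypothesis:
  Regime R6: 0.07 × 0.11 = 0.0077
  Regime R2: 0.22 × 0.019 = 0.00418
  Regime R4: 0.26 × 0.248 = 0.06448
  Regime R3: 0.12 × 0.21 = 0.0252
  Regime R1: 0.08 × 0.112 = 0.00896
  Regime R5: 0.25 × 0.005 = 0.00125
Sum = 0.11177.
The ratio is 0.0252 / 0.0077 (the normalizer cancels) = 3.273.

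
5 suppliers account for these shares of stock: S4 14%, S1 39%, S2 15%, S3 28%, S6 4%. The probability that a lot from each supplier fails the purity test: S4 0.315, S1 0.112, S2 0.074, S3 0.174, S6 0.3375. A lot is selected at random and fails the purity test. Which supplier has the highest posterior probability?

By Bayes' rule, posterior ∝ prior × likelihood:
  S4: 0.14 × 0.315 = 0.0441
  S1: 0.39 × 0.112 = 0.04368
  S2: 0.15 × 0.074 = 0.0111
  S3: 0.28 × 0.174 = 0.04872
  S6: 0.04 × 0.3375 = 0.0135
Sum = 0.1611.
Largest term belongs to S3, so S3 is most probable.

S3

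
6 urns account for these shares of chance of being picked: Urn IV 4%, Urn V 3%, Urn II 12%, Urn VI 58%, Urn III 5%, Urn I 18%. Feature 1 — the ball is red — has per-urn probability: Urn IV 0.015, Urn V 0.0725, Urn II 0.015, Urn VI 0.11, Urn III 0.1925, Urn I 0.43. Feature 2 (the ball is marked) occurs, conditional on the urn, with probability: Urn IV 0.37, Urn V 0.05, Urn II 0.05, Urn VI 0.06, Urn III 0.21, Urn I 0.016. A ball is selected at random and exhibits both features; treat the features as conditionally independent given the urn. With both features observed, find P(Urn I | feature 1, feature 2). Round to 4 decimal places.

0.1649

Prior × likelihood for each hypothesis:
  Urn IV: 0.04 × 0.015 × 0.37 = 0.000222
  Urn V: 0.03 × 0.0725 × 0.05 = 0.00010875
  Urn II: 0.12 × 0.015 × 0.05 = 0.00009
  Urn VI: 0.58 × 0.11 × 0.06 = 0.003828
  Urn III: 0.05 × 0.1925 × 0.21 = 0.00202125
  Urn I: 0.18 × 0.43 × 0.016 = 0.0012384
Normalizing constant = 0.0075084.
P(Urn I | evidence) = 0.0012384 / 0.0075084 ≈ 0.1649.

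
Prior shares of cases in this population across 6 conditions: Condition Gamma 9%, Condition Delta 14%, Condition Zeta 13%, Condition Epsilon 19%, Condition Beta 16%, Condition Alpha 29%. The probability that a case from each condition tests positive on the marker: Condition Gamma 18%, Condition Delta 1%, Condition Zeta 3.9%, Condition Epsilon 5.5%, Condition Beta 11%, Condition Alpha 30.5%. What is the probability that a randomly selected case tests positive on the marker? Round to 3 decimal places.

0.139

Compute prior × likelihood for every hypothesis:
  Condition Gamma: 0.09 × 0.18 = 0.0162
  Condition Delta: 0.14 × 0.01 = 0.0014
  Condition Zeta: 0.13 × 0.039 = 0.00507
  Condition Epsilon: 0.19 × 0.055 = 0.01045
  Condition Beta: 0.16 × 0.11 = 0.0176
  Condition Alpha: 0.29 × 0.305 = 0.08845
P(marker-positive) = 0.0162 + 0.0014 + 0.00507 + 0.01045 + 0.0176 + 0.08845 = 0.13917 → 0.139.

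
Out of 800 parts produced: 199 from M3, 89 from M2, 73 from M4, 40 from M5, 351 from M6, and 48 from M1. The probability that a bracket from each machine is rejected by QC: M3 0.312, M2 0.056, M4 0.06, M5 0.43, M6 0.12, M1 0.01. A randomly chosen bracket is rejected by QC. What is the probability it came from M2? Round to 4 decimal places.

By Bayes' rule, posterior ∝ prior × likelihood:
  M3: 0.24875 × 0.312 = 0.07761
  M2: 0.11125 × 0.056 = 0.00623
  M4: 0.09125 × 0.06 = 0.005475
  M5: 0.05 × 0.43 = 0.0215
  M6: 0.43875 × 0.12 = 0.05265
  M1: 0.06 × 0.01 = 0.0006
Sum = 0.164065.
P(M2 | evidence) = 0.00623 / 0.164065 ≈ 0.0380.

0.0380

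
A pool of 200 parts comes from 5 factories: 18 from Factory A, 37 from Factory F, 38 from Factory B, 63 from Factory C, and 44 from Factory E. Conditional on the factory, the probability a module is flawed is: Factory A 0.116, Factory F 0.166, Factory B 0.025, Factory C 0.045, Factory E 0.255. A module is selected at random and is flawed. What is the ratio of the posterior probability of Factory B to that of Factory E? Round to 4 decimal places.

Compute prior × likelihood for every hypothesis:
  Factory A: 0.09 × 0.116 = 0.01044
  Factory F: 0.185 × 0.166 = 0.03071
  Factory B: 0.19 × 0.025 = 0.00475
  Factory C: 0.315 × 0.045 = 0.014175
  Factory E: 0.22 × 0.255 = 0.0561
Sum = 0.116175.
The ratio is 0.00475 / 0.0561 (the normalizer cancels) = 0.0847.

0.0847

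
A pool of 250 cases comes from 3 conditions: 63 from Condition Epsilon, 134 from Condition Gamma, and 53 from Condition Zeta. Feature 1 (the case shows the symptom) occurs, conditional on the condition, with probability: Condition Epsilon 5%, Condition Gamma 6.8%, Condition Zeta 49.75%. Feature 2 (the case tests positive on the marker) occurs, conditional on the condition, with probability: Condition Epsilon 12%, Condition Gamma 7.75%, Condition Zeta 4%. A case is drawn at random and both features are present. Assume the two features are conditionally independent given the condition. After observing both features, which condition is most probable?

By Bayes' rule, posterior ∝ prior × likelihood:
  Condition Epsilon: 0.252 × 0.05 × 0.12 = 0.001512
  Condition Gamma: 0.536 × 0.068 × 0.0775 = 0.00282472
  Condition Zeta: 0.212 × 0.4975 × 0.04 = 0.0042188
Sum = 0.00855552.
Largest term belongs to Condition Zeta, so Condition Zeta is most probable.

Condition Zeta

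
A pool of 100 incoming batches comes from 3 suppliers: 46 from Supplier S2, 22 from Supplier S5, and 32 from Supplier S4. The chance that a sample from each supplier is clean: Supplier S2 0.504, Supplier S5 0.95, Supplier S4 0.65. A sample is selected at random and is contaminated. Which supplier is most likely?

Taking complements, P(contaminated | each) = Supplier S2 0.496, Supplier S5 0.05, Supplier S4 0.35.
Unnormalized posteriors (prior × likelihood):
  Supplier S2: 0.46 × 0.496 = 0.22816
  Supplier S5: 0.22 × 0.05 = 0.011
  Supplier S4: 0.32 × 0.35 = 0.112
Total = 0.35116.
Largest term belongs to Supplier S2, so Supplier S2 is most probable.

Supplier S2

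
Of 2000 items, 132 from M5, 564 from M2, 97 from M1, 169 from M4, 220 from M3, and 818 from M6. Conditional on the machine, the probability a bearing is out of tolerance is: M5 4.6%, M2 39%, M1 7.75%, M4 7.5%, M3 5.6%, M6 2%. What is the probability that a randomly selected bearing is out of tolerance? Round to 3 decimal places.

Compute prior × likelihood for every hypothesis:
  M5: 0.066 × 0.046 = 0.003036
  M2: 0.282 × 0.39 = 0.10998
  M1: 0.0485 × 0.0775 = 0.00375875
  M4: 0.0845 × 0.075 = 0.0063375
  M3: 0.11 × 0.056 = 0.00616
  M6: 0.409 × 0.02 = 0.00818
P(oversize) = 0.003036 + 0.10998 + 0.00375875 + 0.0063375 + 0.00616 + 0.00818 = 0.13745225 → 0.137.

0.137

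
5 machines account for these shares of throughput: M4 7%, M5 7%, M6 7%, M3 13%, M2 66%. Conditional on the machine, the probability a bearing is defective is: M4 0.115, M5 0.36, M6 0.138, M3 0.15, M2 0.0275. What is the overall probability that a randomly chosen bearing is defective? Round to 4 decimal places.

0.0806

Prior × likelihood for each hypothesis:
  M4: 0.07 × 0.115 = 0.00805
  M5: 0.07 × 0.36 = 0.0252
  M6: 0.07 × 0.138 = 0.00966
  M3: 0.13 × 0.15 = 0.0195
  M2: 0.66 × 0.0275 = 0.01815
P(defective) = 0.00805 + 0.0252 + 0.00966 + 0.0195 + 0.01815 = 0.08056 → 0.0806.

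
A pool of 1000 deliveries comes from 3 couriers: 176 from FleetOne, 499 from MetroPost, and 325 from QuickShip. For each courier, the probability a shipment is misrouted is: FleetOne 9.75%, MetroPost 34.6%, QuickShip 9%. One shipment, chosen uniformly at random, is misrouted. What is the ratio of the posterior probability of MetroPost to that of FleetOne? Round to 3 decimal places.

Prior × likelihood for each hypothesis:
  FleetOne: 0.176 × 0.0975 = 0.01716
  MetroPost: 0.499 × 0.346 = 0.172654
  QuickShip: 0.325 × 0.09 = 0.02925
Normalizing constant = 0.219064.
The ratio is 0.172654 / 0.01716 (the normalizer cancels) = 10.061.

10.061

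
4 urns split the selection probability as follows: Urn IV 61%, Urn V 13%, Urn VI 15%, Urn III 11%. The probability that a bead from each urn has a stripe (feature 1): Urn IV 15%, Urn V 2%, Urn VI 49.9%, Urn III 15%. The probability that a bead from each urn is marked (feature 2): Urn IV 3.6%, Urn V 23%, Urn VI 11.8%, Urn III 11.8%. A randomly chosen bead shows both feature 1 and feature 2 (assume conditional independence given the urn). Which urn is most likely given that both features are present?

Urn VI

Unnormalized posteriors (prior × likelihood):
  Urn IV: 0.61 × 0.15 × 0.036 = 0.003294
  Urn V: 0.13 × 0.02 × 0.23 = 0.000598
  Urn VI: 0.15 × 0.499 × 0.118 = 0.0088323
  Urn III: 0.11 × 0.15 × 0.118 = 0.001947
Total = 0.0146713.
Largest term belongs to Urn VI, so Urn VI is most probable.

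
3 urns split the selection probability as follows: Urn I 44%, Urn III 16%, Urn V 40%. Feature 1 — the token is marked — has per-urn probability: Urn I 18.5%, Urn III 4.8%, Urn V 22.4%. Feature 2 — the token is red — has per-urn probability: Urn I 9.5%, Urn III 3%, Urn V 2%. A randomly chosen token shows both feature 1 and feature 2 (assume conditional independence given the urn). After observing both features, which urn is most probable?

Prior × likelihood for each hypothesis:
  Urn I: 0.44 × 0.185 × 0.095 = 0.007733
  Urn III: 0.16 × 0.048 × 0.03 = 0.0002304
  Urn V: 0.4 × 0.224 × 0.02 = 0.001792
Normalizing constant = 0.0097554.
Largest term belongs to Urn I, so Urn I is most probable.

Urn I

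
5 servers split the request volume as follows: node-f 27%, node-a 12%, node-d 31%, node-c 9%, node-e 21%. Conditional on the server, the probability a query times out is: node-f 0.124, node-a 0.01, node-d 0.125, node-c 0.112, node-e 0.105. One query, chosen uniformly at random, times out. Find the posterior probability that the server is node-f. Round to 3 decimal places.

Unnormalized posteriors (prior × likelihood):
  node-f: 0.27 × 0.124 = 0.03348
  node-a: 0.12 × 0.01 = 0.0012
  node-d: 0.31 × 0.125 = 0.03875
  node-c: 0.09 × 0.112 = 0.01008
  node-e: 0.21 × 0.105 = 0.02205
Normalizing constant = 0.10556.
P(node-f | evidence) = 0.03348 / 0.10556 ≈ 0.317.

0.317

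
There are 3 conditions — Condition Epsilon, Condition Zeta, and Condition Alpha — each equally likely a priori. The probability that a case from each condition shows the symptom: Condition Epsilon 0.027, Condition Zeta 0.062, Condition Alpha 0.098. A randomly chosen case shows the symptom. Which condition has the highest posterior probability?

Condition Alpha

With a uniform prior (1/3 each), posterior ∝ likelihood:
  Condition Epsilon: 0.027
  Condition Zeta: 0.062
  Condition Alpha: 0.098
Normalizing constant = 0.187.
Largest term belongs to Condition Alpha, so Condition Alpha is most probable.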